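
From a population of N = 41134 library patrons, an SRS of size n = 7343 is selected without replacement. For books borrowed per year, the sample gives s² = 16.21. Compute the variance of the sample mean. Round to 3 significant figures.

Under SRS without replacement, Var(ȳ) = (1 − f)·s²/n with f = n/N = 7343/41134 = 0.17851412.
Var(ȳ) = (1 − 0.17851412)·16.21/7343 = 0.82148588·0.0022075446 = 0.0018134667.

0.00181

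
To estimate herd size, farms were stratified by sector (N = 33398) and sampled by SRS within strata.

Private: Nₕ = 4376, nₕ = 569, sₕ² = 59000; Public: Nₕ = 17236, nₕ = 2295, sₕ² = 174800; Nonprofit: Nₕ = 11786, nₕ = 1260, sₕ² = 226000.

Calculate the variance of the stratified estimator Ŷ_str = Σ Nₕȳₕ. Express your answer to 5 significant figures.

Var(Ŷ_str) = Σₕ Nₕ²(1 − fₕ)sₕ²/nₕ.
Private: 4376²·(1 − 569/4376)·59000/569 = 1.7274279 × 10^9.
Public: 17236²·(1 − 2295/17236)·174800/2295 = 1.9614394 × 10^10.
Nonprofit: 11786²·(1 − 1260/11786)·226000/1260 = 2.2251931 × 10^10.
Sum = 4.3593753 × 10^10.

4.3594 × 10^10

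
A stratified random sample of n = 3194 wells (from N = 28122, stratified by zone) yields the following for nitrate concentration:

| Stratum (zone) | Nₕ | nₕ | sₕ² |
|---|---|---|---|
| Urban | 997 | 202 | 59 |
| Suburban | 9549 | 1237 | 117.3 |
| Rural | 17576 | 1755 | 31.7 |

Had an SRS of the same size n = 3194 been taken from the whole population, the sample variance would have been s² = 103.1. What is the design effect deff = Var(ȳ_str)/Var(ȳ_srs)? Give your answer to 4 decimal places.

Var(ȳ_str) = Σ Wₕ²(1−fₕ)sₕ²/nₕ with Wₕ = Nₕ/28122:
  Urban: (997/28122)²·(1−202/997)·59/202 = 2.9273222 × 10^-4
  Suburban: (9549/28122)²·(1−1237/9549)·117.3/1237 = 0.0095169839
  Rural: (17576/28122)²·(1−1755/17576)·31.7/1755 = 0.0063510233
  → Var(ȳ_str) = 0.016160739.
Var(ȳ_srs) = (1 − 3194/28122)·103.1/3194 = 0.028613105.
deff = 0.016160739 / 0.028613105 = 0.5648.

0.5648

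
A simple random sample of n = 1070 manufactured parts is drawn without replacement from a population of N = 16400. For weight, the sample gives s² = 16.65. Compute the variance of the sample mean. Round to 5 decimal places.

0.01455

Under SRS without replacement, Var(ȳ) = (1 − f)·s²/n with f = n/N = 1070/16400 = 0.06524390.
Var(ȳ) = (1 − 0.06524390)·16.65/1070 = 0.93475610·0.015560748 = 0.014545504.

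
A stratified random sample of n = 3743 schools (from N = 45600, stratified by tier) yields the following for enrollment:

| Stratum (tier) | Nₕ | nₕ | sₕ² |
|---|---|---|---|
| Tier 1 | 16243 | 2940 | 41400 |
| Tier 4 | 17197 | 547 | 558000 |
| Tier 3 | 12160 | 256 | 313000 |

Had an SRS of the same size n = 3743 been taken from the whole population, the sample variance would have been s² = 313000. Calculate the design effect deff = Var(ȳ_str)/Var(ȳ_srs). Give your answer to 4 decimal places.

2.9579

Var(ȳ_str) = Σ Wₕ²(1−fₕ)sₕ²/nₕ with Wₕ = Nₕ/45600:
  Tier 1: (16243/45600)²·(1−2940/16243)·41400/2940 = 1.4633195
  Tier 4: (17197/45600)²·(1−547/17197)·558000/547 = 140.47017
  Tier 3: (12160/45600)²·(1−256/12160)·313000/256 = 85.114035
  → Var(ȳ_str) = 227.04752.
Var(ȳ_srs) = (1 − 3743/45600)·313000/3743 = 76.758727.
deff = 227.04752 / 76.758727 = 2.9579.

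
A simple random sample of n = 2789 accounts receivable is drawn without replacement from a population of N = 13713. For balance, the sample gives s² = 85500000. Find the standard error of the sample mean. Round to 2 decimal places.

156.27

Under SRS without replacement, Var(ȳ) = (1 − f)·s²/n with f = n/N = 2789/13713 = 0.20338365.
Var(ȳ) = (1 − 0.20338365)·85500000/2789 = 0.79661635·30656.149 = 24421.19.
SE(ȳ) = √(24421.19) = 156.27.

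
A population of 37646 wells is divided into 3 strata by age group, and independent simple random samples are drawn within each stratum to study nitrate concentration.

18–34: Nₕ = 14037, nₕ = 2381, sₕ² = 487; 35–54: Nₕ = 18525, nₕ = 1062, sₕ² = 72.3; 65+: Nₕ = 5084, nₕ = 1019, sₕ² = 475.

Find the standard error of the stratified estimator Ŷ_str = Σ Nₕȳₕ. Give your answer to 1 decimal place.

8069.8

Var(Ŷ_str) = Σₕ Nₕ²(1 − fₕ)sₕ²/nₕ.
18–34: 14037²·(1 − 2381/14037)·487/2381 = 3.3465198 × 10^7.
35–54: 18525²·(1 − 1062/18525)·72.3/1062 = 2.2023729 × 10^7.
65+: 5084²·(1 − 1019/5084)·475/1019 = 9.6335314 × 10^6.
Sum = 6.5122458 × 10^7.
SE = √(6.5122458 × 10^7) = 8069.8.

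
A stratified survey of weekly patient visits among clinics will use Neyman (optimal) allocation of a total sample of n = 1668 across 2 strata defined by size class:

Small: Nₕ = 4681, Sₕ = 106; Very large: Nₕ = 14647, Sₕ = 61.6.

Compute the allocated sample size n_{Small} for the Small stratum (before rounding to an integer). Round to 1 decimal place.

Neyman allocation: nₕ = n·NₕSₕ / Σⱼ NⱼSⱼ.
Σ NⱼSⱼ = 4681·106 + 14647·61.6 = 1.3984412 × 10^6.
n_{Small} = 1668·4681·106 / (1.3984412 × 10^6) = 591.8.

591.8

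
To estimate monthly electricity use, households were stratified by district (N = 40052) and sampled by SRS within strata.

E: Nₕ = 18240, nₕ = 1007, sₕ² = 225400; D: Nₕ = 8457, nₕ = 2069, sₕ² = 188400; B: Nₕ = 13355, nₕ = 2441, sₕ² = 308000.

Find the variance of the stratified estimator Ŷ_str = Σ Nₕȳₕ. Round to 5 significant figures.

9.3668 × 10^10

Var(Ŷ_str) = Σₕ Nₕ²(1 − fₕ)sₕ²/nₕ.
E: 18240²·(1 − 1007/18240)·225400/1007 = 7.0357462 × 10^10.
D: 8457²·(1 − 2069/8457)·188400/2069 = 4.9192812 × 10^9.
B: 13355²·(1 − 2441/13355)·308000/2441 = 1.839123 × 10^10.
Sum = 9.3667973 × 10^10.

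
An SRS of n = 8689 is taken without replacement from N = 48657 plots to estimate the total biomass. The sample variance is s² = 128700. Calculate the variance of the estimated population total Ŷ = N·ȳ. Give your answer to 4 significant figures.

2.880 × 10^10

Var(Ŷ) = N²·Var(ȳ) = N²·(1 − n/N)·s²/n.
f = 8689/48657 = 0.17857657; Var(ȳ) = 0.82142343·128700/8689 = 12.166785.
Var(Ŷ) = 48657² · 12.166785 = 2.8804908 × 10^10.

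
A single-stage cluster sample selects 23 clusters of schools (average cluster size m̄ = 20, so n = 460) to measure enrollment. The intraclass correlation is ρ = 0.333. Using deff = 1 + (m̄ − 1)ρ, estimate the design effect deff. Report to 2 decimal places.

7.33

deff = 1 + (20 − 1)·0.333 = 1 + 6.327 = 7.327.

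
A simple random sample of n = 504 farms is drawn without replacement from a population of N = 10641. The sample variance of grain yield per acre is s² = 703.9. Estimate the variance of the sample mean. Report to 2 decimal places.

1.33

Under SRS without replacement, Var(ȳ) = (1 − f)·s²/n with f = n/N = 504/10641 = 0.04736397.
Var(ȳ) = (1 − 0.04736397)·703.9/504 = 0.95263603·1.396627 = 1.3304772.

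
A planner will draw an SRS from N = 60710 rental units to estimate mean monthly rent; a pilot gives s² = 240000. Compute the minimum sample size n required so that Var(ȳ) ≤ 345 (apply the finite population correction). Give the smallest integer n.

Without fpc, n₀ = s²/D = 240000/345 = 695.6522.
With fpc, (1 − n/N)·s²/n ≤ D requires n ≥ n₀/(1 + n₀/N) = 695.6522/(1 + 695.6522/60710) = 687.7713.
Rounding up, n = 688.

688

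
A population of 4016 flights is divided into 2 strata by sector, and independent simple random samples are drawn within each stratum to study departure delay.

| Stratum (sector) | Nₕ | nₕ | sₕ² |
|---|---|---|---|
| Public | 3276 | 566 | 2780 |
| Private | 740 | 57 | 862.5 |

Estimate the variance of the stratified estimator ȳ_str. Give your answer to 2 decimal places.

Var(ȳ_str) = Σₕ Wₕ²(1 − fₕ)sₕ²/nₕ with Wₕ = Nₕ/N, N = 4016.
Public: Wₕ = 0.81573705; term = 0.81573705²·(1 − 0.17277167)·2780/566 = 2.7036729.
Private: Wₕ = 0.18426295; term = 0.18426295²·(1 − 0.07702703)·862.5/57 = 0.47418658.
Sum = 3.1778595.

3.18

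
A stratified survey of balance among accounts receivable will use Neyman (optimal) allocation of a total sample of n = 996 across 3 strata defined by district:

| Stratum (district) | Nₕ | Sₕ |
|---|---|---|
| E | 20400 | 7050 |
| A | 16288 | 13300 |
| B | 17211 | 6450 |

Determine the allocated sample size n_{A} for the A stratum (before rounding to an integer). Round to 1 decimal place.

457.6

Neyman allocation: nₕ = n·NₕSₕ / Σⱼ NⱼSⱼ.
Σ NⱼSⱼ = 20400·7050 + 16288·13300 + 17211·6450 = 4.7146135 × 10^8.
n_{A} = 996·16288·13300 / (4.7146135 × 10^8) = 457.6.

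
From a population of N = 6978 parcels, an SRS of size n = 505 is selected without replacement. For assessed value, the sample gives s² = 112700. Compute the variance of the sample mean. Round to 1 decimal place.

207.0

Under SRS without replacement, Var(ȳ) = (1 − f)·s²/n with f = n/N = 505/6978 = 0.07237031.
Var(ȳ) = (1 − 0.07237031)·112700/505 = 0.92762969·223.16832 = 207.01756.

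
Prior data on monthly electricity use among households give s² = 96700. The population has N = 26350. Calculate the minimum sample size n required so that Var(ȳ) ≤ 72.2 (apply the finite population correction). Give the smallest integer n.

Without fpc, n₀ = s²/D = 96700/72.2 = 1339.3352.
With fpc, (1 − n/N)·s²/n ≤ D requires n ≥ n₀/(1 + n₀/N) = 1339.3352/(1 + 1339.3352/26350) = 1274.5515.
Rounding up, n = 1275.

1275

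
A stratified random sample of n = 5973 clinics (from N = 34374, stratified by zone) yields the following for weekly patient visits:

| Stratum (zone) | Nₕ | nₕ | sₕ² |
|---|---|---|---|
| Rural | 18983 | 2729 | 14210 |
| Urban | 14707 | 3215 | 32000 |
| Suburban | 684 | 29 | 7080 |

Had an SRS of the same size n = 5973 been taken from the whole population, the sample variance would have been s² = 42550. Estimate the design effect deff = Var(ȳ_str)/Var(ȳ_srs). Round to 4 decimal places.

Var(ȳ_str) = Σ Wₕ²(1−fₕ)sₕ²/nₕ with Wₕ = Nₕ/34374:
  Rural: (18983/34374)²·(1−2729/18983)·14210/2729 = 1.3597388
  Urban: (14707/34374)²·(1−3215/14707)·32000/3215 = 1.423733
  Suburban: (684/34374)²·(1−29/684)·7080/29 = 0.09257048
  → Var(ȳ_str) = 2.8760423.
Var(ȳ_srs) = (1 − 5973/34374)·42550/5973 = 5.8858692.
deff = 2.8760423 / 5.8858692 = 0.4886.

0.4886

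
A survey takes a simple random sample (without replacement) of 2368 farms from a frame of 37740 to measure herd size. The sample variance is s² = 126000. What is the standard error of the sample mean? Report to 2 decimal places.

7.06

Under SRS without replacement, Var(ȳ) = (1 − f)·s²/n with f = n/N = 2368/37740 = 0.06274510.
Var(ȳ) = (1 − 0.06274510)·126000/2368 = 0.93725490·53.209459 = 49.870827.
SE(ȳ) = √(49.870827) = 7.06.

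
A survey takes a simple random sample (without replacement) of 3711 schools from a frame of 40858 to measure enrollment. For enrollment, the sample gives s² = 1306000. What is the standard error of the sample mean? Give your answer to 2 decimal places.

17.89

Under SRS without replacement, Var(ȳ) = (1 − f)·s²/n with f = n/N = 3711/40858 = 0.09082677.
Var(ȳ) = (1 − 0.09082677)·1306000/3711 = 0.90917323·351.9267 = 319.96234.
SE(ȳ) = √(319.96234) = 17.89.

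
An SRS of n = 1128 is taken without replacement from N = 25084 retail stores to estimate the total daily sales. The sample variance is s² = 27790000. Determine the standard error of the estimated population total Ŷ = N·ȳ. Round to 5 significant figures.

Var(Ŷ) = N²·Var(ȳ) = N²·(1 − n/N)·s²/n.
f = 1128/25084 = 0.04496890; Var(ȳ) = 0.95503110·27790000/1128 = 23528.647.
Var(Ŷ) = 25084² · 23528.647 = 1.4804391 × 10^13.
SE(Ŷ) = √(1.4804391 × 10^13) = 3.8476 × 10^6.

3.8476 × 10^6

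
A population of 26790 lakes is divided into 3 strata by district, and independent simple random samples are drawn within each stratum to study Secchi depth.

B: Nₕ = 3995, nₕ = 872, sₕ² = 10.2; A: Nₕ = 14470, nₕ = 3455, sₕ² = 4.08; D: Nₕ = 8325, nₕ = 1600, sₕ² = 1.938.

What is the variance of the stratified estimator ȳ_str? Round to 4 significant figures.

Var(ȳ_str) = Σₕ Wₕ²(1 − fₕ)sₕ²/nₕ with Wₕ = Nₕ/N, N = 26790.
B: Wₕ = 0.14912281; term = 0.14912281²·(1 − 0.21827284)·10.2/872 = 2.0334197 × 10^-4.
A: Wₕ = 0.54012691; term = 0.54012691²·(1 − 0.23876987)·4.08/3455 = 2.6225255 × 10^-4.
D: Wₕ = 0.31075028; term = 0.31075028²·(1 − 0.19219219)·1.938/1600 = 9.4485441 × 10^-5.
Sum = 5.6007996 × 10^-4.

5.601 × 10^-4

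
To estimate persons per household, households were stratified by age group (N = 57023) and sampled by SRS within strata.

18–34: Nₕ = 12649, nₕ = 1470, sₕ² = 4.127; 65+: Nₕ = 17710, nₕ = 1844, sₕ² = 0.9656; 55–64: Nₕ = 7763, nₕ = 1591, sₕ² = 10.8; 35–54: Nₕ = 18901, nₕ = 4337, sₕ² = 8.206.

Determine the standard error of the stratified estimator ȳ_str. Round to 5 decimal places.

0.02068

Var(ȳ_str) = Σₕ Wₕ²(1 − fₕ)sₕ²/nₕ with Wₕ = Nₕ/N, N = 57023.
18–34: Wₕ = 0.22182277; term = 0.22182277²·(1 − 0.11621472)·4.127/1470 = 1.2208889 × 10^-4.
65+: Wₕ = 0.31057643; term = 0.31057643²·(1 − 0.10412196)·0.9656/1844 = 4.525038 × 10^-5.
55–64: Wₕ = 0.13613805; term = 0.13613805²·(1 − 0.20494654)·10.8/1591 = 1.0002509 × 10^-4.
35–54: Wₕ = 0.33146274; term = 0.33146274²·(1 − 0.22945876)·8.206/4337 = 1.6017968 × 10^-4.
Sum = 4.2754404 × 10^-4.
SE = √(4.2754404 × 10^-4) = 0.02068.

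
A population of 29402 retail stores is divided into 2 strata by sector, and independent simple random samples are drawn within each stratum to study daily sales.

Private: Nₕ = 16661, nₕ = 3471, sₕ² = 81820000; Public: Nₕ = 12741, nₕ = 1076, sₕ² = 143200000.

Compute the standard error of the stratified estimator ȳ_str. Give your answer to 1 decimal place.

Var(ȳ_str) = Σₕ Wₕ²(1 − fₕ)sₕ²/nₕ with Wₕ = Nₕ/N, N = 29402.
Private: Wₕ = 0.56666213; term = 0.56666213²·(1 − 0.20833083)·81820000/3471 = 5992.3473.
Public: Wₕ = 0.43333787; term = 0.43333787²·(1 − 0.08445177)·143200000/1076 = 22880.487.
Sum = 28872.834.
SE = √(28872.834) = 169.9.

169.9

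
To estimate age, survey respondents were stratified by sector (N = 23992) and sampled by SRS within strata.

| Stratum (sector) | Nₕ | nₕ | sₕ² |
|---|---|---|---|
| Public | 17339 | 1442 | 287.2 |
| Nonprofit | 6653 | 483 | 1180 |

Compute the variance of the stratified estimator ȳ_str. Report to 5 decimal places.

0.26960

Var(ȳ_str) = Σₕ Wₕ²(1 − fₕ)sₕ²/nₕ with Wₕ = Nₕ/N, N = 23992.
Public: Wₕ = 0.72269923; term = 0.72269923²·(1 − 0.08316512)·287.2/1442 = 0.09537301.
Nonprofit: Wₕ = 0.27730077; term = 0.27730077²·(1 − 0.07259883)·1180/483 = 0.17422267.
Sum = 0.26959568.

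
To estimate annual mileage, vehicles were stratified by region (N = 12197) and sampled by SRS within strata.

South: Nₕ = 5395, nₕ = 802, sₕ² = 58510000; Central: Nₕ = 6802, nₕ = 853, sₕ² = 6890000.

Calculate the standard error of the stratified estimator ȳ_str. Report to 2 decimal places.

119.79

Var(ȳ_str) = Σₕ Wₕ²(1 − fₕ)sₕ²/nₕ with Wₕ = Nₕ/N, N = 12197.
South: Wₕ = 0.44232188; term = 0.44232188²·(1 − 0.14865616)·58510000/802 = 12151.715.
Central: Wₕ = 0.55767812; term = 0.55767812²·(1 − 0.12540429)·6890000/853 = 2197.0743.
Sum = 14348.789.
SE = √(14348.789) = 119.79.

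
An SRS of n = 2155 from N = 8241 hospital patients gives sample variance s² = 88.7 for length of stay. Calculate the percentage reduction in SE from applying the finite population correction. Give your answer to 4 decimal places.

f = n/N = 2155/8241 = 0.26149739.
SE_no-fpc = √(s²/n) = 0.2028795; SE_fpc = √((1−f)s²/n) = 0.17434688.
Ratio = √(1−f) = 0.85936175. Reduction = 100·(1 − 0.85936175) = 14.0638%.

14.0638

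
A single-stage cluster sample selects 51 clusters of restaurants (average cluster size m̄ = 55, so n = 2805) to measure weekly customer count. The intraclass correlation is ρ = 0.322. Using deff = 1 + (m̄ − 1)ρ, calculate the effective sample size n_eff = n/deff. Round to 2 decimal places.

152.55

deff = 1 + (55 − 1)·0.322 = 1 + 17.388 = 18.388.
n_eff = 2805 / 18.388 = 152.55.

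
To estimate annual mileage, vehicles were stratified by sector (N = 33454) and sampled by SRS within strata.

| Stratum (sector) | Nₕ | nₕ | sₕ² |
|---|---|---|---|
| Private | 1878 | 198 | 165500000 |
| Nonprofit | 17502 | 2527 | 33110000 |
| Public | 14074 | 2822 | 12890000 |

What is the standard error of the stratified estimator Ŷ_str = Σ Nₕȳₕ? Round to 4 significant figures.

2.607 × 10^6

Var(Ŷ_str) = Σₕ Nₕ²(1 − fₕ)sₕ²/nₕ.
Private: 1878²·(1 − 198/1878)·165500000/198 = 2.6371673 × 10^12.
Nonprofit: 17502²·(1 − 2527/17502)·33110000/2527 = 3.4340645 × 10^12.
Public: 14074²·(1 − 2822/14074)·12890000/2822 = 7.2334116 × 10^11.
Sum = 6.794573 × 10^12.
SE = √(6.794573 × 10^12) = 2.607 × 10^6.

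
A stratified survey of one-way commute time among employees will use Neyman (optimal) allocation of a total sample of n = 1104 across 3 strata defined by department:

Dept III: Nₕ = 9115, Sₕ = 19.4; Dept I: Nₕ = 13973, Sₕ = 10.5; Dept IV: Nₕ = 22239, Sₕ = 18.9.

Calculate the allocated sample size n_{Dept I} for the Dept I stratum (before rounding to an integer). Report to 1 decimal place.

217.7

Neyman allocation: nₕ = n·NₕSₕ / Σⱼ NⱼSⱼ.
Σ NⱼSⱼ = 9115·19.4 + 13973·10.5 + 22239·18.9 = 743864.6.
n_{Dept I} = 1104·13973·10.5 / 743864.6 = 217.7.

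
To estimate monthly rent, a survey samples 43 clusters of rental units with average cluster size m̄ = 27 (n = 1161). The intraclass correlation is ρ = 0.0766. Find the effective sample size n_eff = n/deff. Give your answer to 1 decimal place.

deff = 1 + (27 − 1)·0.0766 = 1 + 1.9916 = 2.9916.
n_eff = 1161 / 2.9916 = 388.1.

388.1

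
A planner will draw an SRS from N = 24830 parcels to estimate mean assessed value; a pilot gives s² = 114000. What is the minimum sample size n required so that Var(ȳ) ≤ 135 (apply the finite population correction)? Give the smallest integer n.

Without fpc, n₀ = s²/D = 114000/135 = 844.4444.
With fpc, (1 − n/N)·s²/n ≤ D requires n ≥ n₀/(1 + n₀/N) = 844.4444/(1 + 844.4444/24830) = 816.6702.
Rounding up, n = 817.

817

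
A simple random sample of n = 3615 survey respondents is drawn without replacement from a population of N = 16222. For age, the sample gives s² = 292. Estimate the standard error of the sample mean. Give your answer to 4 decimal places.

Under SRS without replacement, Var(ȳ) = (1 − f)·s²/n with f = n/N = 3615/16222 = 0.22284552.
Var(ȳ) = (1 − 0.22284552)·292/3615 = 0.77715448·0.08077455 = 0.062774304.
SE(ȳ) = √(0.062774304) = 0.2505.

0.2505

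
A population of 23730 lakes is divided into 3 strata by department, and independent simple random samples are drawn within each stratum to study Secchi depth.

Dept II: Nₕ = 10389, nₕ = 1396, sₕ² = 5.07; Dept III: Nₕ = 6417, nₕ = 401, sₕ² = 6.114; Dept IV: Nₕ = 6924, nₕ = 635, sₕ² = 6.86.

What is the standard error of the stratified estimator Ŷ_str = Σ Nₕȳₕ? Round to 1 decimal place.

1182.5

Var(Ŷ_str) = Σₕ Nₕ²(1 − fₕ)sₕ²/nₕ.
Dept II: 10389²·(1 − 1396/10389)·5.07/1396 = 339313.3.
Dept III: 6417²·(1 − 401/6417)·6.114/401 = 588600.91.
Dept IV: 6924²·(1 − 635/6924)·6.86/635 = 470423.54.
Sum = 1.3983378 × 10^6.
SE = √(1.3983378 × 10^6) = 1182.5.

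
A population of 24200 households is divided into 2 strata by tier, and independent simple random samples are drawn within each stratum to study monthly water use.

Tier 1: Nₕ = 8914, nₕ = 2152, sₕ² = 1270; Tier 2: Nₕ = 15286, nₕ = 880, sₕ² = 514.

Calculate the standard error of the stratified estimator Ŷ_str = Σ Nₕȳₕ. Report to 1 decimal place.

Var(Ŷ_str) = Σₕ Nₕ²(1 − fₕ)sₕ²/nₕ.
Tier 1: 8914²·(1 − 2152/8914)·1270/2152 = 3.5572079 × 10^7.
Tier 2: 15286²·(1 − 880/15286)·514/880 = 1.2862273 × 10^8.
Sum = 1.6419481 × 10^8.
SE = √(1.6419481 × 10^8) = 12813.9.

12813.9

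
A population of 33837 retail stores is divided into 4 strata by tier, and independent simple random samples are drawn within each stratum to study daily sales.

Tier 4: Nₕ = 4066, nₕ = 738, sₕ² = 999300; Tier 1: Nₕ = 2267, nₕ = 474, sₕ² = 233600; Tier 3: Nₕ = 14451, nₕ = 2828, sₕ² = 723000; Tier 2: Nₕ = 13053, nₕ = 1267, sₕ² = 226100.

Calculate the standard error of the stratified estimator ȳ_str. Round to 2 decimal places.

8.90

Var(ȳ_str) = Σₕ Wₕ²(1 − fₕ)sₕ²/nₕ with Wₕ = Nₕ/N, N = 33837.
Tier 4: Wₕ = 0.12016432; term = 0.12016432²·(1 − 0.18150516)·999300/738 = 16.003188.
Tier 1: Wₕ = 0.06699767; term = 0.06699767²·(1 − 0.20908690)·233600/474 = 1.7496154.
Tier 3: Wₕ = 0.42707687; term = 0.42707687²·(1 − 0.19569580)·723000/2828 = 37.505186.
Tier 2: Wₕ = 0.38576115; term = 0.38576115²·(1 − 0.09706581)·226100/1267 = 23.978224.
Sum = 79.236213.
SE = √(79.236213) = 8.90.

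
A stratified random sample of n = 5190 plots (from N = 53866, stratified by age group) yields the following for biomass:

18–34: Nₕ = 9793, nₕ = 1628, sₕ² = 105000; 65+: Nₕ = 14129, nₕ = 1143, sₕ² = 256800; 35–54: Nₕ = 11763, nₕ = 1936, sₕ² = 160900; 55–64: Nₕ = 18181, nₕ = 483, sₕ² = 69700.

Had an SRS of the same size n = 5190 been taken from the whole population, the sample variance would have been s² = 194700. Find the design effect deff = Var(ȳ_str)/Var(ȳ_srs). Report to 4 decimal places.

1.0413

Var(ȳ_str) = Σ Wₕ²(1−fₕ)sₕ²/nₕ with Wₕ = Nₕ/53866:
  18–34: (9793/53866)²·(1−1628/9793)·105000/1628 = 1.7773681
  65+: (14129/53866)²·(1−1143/14129)·256800/1143 = 14.207124
  35–54: (11763/53866)²·(1−1936/11763)·160900/1936 = 3.3110085
  55–64: (18181/53866)²·(1−483/18181)·69700/483 = 16.00288
  → Var(ȳ_str) = 35.298381.
Var(ȳ_srs) = (1 − 5190/53866)·194700/5190 = 33.899926.
deff = 35.298381 / 33.899926 = 1.0413.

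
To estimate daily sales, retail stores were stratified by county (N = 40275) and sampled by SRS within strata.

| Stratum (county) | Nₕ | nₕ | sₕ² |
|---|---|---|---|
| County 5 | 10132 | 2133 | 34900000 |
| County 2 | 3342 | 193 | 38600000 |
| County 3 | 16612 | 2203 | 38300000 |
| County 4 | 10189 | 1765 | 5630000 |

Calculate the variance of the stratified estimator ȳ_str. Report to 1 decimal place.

4849.4

Var(ȳ_str) = Σₕ Wₕ²(1 − fₕ)sₕ²/nₕ with Wₕ = Nₕ/N, N = 40275.
County 5: Wₕ = 0.25157045; term = 0.25157045²·(1 − 0.21052112)·34900000/2133 = 817.5124.
County 2: Wₕ = 0.08297952; term = 0.08297952²·(1 − 0.05774985)·38600000/193 = 1297.5915.
County 3: Wₕ = 0.41246431; term = 0.41246431²·(1 − 0.13261498)·38300000/2203 = 2565.4818.
County 4: Wₕ = 0.25298572; term = 0.25298572²·(1 − 0.17322603)·5630000/1765 = 168.78837.
Sum = 4849.3741.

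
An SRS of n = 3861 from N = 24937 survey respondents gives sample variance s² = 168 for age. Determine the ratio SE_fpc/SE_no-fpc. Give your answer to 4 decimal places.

f = n/N = 3861/24937 = 0.15483017.
SE_no-fpc = √(s²/n) = 0.20859541; SE_fpc = √((1−f)s²/n) = 0.19176826.
Ratio = √(1−f) = 0.91933119.

0.9193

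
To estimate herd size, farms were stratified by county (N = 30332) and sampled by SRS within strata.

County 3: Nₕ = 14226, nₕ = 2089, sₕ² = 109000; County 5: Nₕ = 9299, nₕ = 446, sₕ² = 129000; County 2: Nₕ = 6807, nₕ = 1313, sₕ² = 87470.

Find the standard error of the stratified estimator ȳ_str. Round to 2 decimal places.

Var(ȳ_str) = Σₕ Wₕ²(1 − fₕ)sₕ²/nₕ with Wₕ = Nₕ/N, N = 30332.
County 3: Wₕ = 0.46900963; term = 0.46900963²·(1 − 0.14684381)·109000/2089 = 9.7921965.
County 5: Wₕ = 0.30657392; term = 0.30657392²·(1 − 0.04796215)·129000/446 = 25.880906.
County 2: Wₕ = 0.22441646; term = 0.22441646²·(1 − 0.19288967)·87470/1313 = 2.7079255.
Sum = 38.381028.
SE = √(38.381028) = 6.20.

6.20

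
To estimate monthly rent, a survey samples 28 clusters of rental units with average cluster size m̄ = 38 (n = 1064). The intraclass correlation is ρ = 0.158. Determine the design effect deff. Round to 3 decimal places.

deff = 1 + (38 − 1)·0.158 = 1 + 5.846 = 6.846.

6.846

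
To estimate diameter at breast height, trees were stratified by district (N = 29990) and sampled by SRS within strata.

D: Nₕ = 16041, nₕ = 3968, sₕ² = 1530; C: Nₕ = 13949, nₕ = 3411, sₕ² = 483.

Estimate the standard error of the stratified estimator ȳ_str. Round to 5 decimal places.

0.32584

Var(ȳ_str) = Σₕ Wₕ²(1 − fₕ)sₕ²/nₕ with Wₕ = Nₕ/N, N = 29990.
D: Wₕ = 0.53487829; term = 0.53487829²·(1 − 0.24736612)·1530/3968 = 0.083025878.
C: Wₕ = 0.46512171; term = 0.46512171²·(1 − 0.24453366)·483/3411 = 0.023142685.
Sum = 0.10616856.
SE = √(0.10616856) = 0.32584.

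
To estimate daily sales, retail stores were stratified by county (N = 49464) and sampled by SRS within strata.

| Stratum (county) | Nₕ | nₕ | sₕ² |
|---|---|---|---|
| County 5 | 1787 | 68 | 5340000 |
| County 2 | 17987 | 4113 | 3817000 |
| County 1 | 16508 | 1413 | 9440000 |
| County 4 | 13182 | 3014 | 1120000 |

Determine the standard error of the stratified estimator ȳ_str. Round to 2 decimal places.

29.90

Var(ȳ_str) = Σₕ Wₕ²(1 − fₕ)sₕ²/nₕ with Wₕ = Nₕ/N, N = 49464.
County 5: Wₕ = 0.03612728; term = 0.03612728²·(1 − 0.03805260)·5340000/68 = 98.594867.
County 2: Wₕ = 0.36363820; term = 0.36363820²·(1 − 0.22866515)·3817000/4113 = 94.655403.
County 1: Wₕ = 0.33373767; term = 0.33373767²·(1 − 0.08559486)·9440000/1413 = 680.42293.
County 4: Wₕ = 0.26649685; term = 0.26649685²·(1 − 0.22864512)·1120000/3014 = 20.356971.
Sum = 894.03017.
SE = √(894.03017) = 29.90.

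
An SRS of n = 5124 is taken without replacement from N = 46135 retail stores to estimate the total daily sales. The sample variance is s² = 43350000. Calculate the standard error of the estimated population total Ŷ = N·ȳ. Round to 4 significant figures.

Var(Ŷ) = N²·Var(ȳ) = N²·(1 − n/N)·s²/n.
f = 5124/46135 = 0.11106535; Var(ȳ) = 0.88893465·43350000/5124 = 7520.5537.
Var(Ŷ) = 46135² · 7520.5537 = 1.6007034 × 10^13.
SE(Ŷ) = √(1.6007034 × 10^13) = 4.001 × 10^6.

4.001 × 10^6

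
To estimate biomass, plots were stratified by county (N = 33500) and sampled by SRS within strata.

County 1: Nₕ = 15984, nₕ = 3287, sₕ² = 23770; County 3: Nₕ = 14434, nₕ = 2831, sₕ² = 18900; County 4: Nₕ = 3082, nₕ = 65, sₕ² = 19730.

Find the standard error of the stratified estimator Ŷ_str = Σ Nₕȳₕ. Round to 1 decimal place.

73540.1

Var(Ŷ_str) = Σₕ Nₕ²(1 − fₕ)sₕ²/nₕ.
County 1: 15984²·(1 − 3287/15984)·23770/3287 = 1.4676283 × 10^9.
County 3: 14434²·(1 − 2831/14434)·18900/2831 = 1.1180956 × 10^9.
County 4: 3082²·(1 − 65/3082)·19730/65 = 2.8224202 × 10^9.
Sum = 5.4081441 × 10^9.
SE = √(5.4081441 × 10^9) = 73540.1.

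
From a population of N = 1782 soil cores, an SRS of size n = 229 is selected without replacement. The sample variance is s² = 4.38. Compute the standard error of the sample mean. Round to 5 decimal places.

Under SRS without replacement, Var(ȳ) = (1 − f)·s²/n with f = n/N = 229/1782 = 0.12850730.
Var(ȳ) = (1 − 0.12850730)·4.38/229 = 0.87149270·0.019126638 = 0.016668725.
SE(ȳ) = √(0.016668725) = 0.12911.

0.12911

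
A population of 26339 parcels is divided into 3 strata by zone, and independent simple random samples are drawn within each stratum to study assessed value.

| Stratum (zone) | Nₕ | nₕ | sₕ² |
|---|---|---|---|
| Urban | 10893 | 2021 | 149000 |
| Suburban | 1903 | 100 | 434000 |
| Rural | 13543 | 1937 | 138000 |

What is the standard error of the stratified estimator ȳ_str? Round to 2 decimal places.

6.92

Var(ȳ_str) = Σₕ Wₕ²(1 − fₕ)sₕ²/nₕ with Wₕ = Nₕ/N, N = 26339.
Urban: Wₕ = 0.41356923; term = 0.41356923²·(1 − 0.18553199)·149000/2021 = 10.270473.
Suburban: Wₕ = 0.07225028; term = 0.07225028²·(1 − 0.05254861)·434000/100 = 21.464742.
Rural: Wₕ = 0.51418049; term = 0.51418049²·(1 − 0.14302592)·138000/1937 = 16.141666.
Sum = 47.876881.
SE = √(47.876881) = 6.92.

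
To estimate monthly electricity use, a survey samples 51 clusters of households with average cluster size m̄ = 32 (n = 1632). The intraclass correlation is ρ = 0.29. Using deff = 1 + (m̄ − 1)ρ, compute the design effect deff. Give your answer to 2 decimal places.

9.99

deff = 1 + (32 − 1)·0.29 = 1 + 8.99 = 9.99.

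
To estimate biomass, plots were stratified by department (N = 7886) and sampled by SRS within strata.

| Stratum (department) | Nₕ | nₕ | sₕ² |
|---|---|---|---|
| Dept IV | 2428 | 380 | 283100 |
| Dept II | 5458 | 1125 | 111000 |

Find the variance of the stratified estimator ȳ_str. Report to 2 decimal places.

97.09

Var(ȳ_str) = Σₕ Wₕ²(1 − fₕ)sₕ²/nₕ with Wₕ = Nₕ/N, N = 7886.
Dept IV: Wₕ = 0.30788740; term = 0.30788740²·(1 − 0.15650741)·283100/380 = 59.569144.
Dept II: Wₕ = 0.69211260; term = 0.69211260²·(1 − 0.20611946)·111000/1125 = 37.521408.
Sum = 97.090552.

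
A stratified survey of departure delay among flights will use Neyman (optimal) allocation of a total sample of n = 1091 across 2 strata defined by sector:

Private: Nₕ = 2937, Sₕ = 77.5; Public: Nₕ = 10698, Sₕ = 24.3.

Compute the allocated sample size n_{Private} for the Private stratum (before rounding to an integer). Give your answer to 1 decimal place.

Neyman allocation: nₕ = n·NₕSₕ / Σⱼ NⱼSⱼ.
Σ NⱼSⱼ = 2937·77.5 + 10698·24.3 = 487578.9.
n_{Private} = 1091·2937·77.5 / 487578.9 = 509.3.

509.3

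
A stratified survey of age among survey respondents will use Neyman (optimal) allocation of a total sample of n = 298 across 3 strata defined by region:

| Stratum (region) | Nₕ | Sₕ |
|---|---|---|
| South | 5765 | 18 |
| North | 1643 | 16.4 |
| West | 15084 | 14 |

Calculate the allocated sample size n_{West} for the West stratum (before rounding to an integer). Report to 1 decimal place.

Neyman allocation: nₕ = n·NₕSₕ / Σⱼ NⱼSⱼ.
Σ NⱼSⱼ = 5765·18 + 1643·16.4 + 15084·14 = 341891.2.
n_{West} = 298·15084·14 / 341891.2 = 184.1.

184.1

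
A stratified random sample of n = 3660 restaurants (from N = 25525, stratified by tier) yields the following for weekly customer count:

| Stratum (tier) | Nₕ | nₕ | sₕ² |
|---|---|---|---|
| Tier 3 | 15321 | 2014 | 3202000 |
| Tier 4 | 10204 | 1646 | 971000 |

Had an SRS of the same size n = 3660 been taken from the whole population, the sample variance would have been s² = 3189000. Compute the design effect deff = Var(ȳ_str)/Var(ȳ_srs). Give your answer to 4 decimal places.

0.7725

Var(ȳ_str) = Σ Wₕ²(1−fₕ)sₕ²/nₕ with Wₕ = Nₕ/25525:
  Tier 3: (15321/25525)²·(1−2014/15321)·3202000/2014 = 497.50521
  Tier 4: (10204/25525)²·(1−1646/10204)·971000/1646 = 79.067977
  → Var(ȳ_str) = 576.57319.
Var(ȳ_srs) = (1 − 3660/25525)·3189000/3660 = 746.37514.
deff = 576.57319 / 746.37514 = 0.7725.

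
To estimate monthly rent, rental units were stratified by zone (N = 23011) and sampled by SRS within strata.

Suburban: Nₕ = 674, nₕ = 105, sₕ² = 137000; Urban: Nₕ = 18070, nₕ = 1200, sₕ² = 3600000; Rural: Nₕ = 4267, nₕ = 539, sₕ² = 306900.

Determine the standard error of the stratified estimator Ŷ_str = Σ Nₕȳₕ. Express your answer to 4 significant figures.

Var(Ŷ_str) = Σₕ Nₕ²(1 − fₕ)sₕ²/nₕ.
Suburban: 674²·(1 − 105/674)·137000/105 = 5.0038402 × 10^8.
Urban: 18070²·(1 − 1200/18070)·3600000/1200 = 9.145227 × 10^11.
Rural: 4267²·(1 − 539/4267)·306900/539 = 9.0574651 × 10^9.
Sum = 9.2408055 × 10^11.
SE = √(9.2408055 × 10^11) = 961300.

961300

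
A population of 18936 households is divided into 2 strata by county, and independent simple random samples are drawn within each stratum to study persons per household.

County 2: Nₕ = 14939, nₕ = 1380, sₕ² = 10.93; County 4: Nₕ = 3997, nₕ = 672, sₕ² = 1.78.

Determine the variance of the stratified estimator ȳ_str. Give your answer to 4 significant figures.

0.004572

Var(ȳ_str) = Σₕ Wₕ²(1 − fₕ)sₕ²/nₕ with Wₕ = Nₕ/N, N = 18936.
County 2: Wₕ = 0.78892057; term = 0.78892057²·(1 − 0.09237566)·10.93/1380 = 0.0044741833.
County 4: Wₕ = 0.21107943; term = 0.21107943²·(1 − 0.16812609)·1.78/672 = 9.8174803 × 10^-5.
Sum = 0.0045723581.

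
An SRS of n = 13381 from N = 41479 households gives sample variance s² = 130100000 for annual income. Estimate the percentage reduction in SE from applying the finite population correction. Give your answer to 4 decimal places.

17.6955

f = n/N = 13381/41479 = 0.32259698.
SE_no-fpc = √(s²/n) = 98.603961; SE_fpc = √((1−f)s²/n) = 81.155494.
Ratio = √(1−f) = 0.82304497. Reduction = 100·(1 − 0.82304497) = 17.6955%.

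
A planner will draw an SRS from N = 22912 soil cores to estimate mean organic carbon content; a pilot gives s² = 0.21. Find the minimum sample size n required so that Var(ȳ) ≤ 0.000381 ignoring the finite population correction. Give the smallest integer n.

552

Without fpc, n₀ = s²/D = 0.21/0.000381 = 551.1811.
Rounding up, n = 552.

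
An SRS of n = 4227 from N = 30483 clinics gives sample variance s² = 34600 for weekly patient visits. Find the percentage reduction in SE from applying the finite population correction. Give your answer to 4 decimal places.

f = n/N = 4227/30483 = 0.13866745.
SE_no-fpc = √(s²/n) = 2.8610268; SE_fpc = √((1−f)s²/n) = 2.6552618.
Ratio = √(1−f) = 0.92808003. Reduction = 100·(1 − 0.92808003) = 7.1920%.

7.1920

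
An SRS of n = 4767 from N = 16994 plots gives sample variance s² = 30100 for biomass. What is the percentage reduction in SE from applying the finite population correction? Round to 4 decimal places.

15.1773

f = n/N = 4767/16994 = 0.28051077.
SE_no-fpc = √(s²/n) = 2.5128159; SE_fpc = √((1−f)s²/n) = 2.1314386.
Ratio = √(1−f) = 0.84822711. Reduction = 100·(1 − 0.84822711) = 15.1773%.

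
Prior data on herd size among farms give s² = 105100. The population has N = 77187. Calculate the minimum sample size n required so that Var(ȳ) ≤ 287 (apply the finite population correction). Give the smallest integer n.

365

Without fpc, n₀ = s²/D = 105100/287 = 366.2021.
With fpc, (1 − n/N)·s²/n ≤ D requires n ≥ n₀/(1 + n₀/N) = 366.2021/(1 + 366.2021/77187) = 364.4729.
Rounding up, n = 365.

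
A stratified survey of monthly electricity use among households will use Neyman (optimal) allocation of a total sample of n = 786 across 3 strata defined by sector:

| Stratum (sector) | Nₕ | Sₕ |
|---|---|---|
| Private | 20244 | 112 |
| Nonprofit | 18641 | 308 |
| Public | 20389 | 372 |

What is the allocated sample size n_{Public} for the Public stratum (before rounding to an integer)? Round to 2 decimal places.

382.31

Neyman allocation: nₕ = n·NₕSₕ / Σⱼ NⱼSⱼ.
Σ NⱼSⱼ = 20244·112 + 18641·308 + 20389·372 = 1.5593464 × 10^7.
n_{Public} = 786·20389·372 / (1.5593464 × 10^7) = 382.31.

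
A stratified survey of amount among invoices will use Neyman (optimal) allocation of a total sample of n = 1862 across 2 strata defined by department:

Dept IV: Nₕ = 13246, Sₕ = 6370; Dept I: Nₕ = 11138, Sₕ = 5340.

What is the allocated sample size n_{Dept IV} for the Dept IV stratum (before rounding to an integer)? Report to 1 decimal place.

1092.1

Neyman allocation: nₕ = n·NₕSₕ / Σⱼ NⱼSⱼ.
Σ NⱼSⱼ = 13246·6370 + 11138·5340 = 1.4385394 × 10^8.
n_{Dept IV} = 1862·13246·6370 / (1.4385394 × 10^8) = 1092.1.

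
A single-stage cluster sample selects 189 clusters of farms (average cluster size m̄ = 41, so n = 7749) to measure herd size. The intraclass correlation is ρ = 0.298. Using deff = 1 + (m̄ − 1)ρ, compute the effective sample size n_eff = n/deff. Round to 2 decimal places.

599.77

deff = 1 + (41 − 1)·0.298 = 1 + 11.92 = 12.92.
n_eff = 7749 / 12.92 = 599.77.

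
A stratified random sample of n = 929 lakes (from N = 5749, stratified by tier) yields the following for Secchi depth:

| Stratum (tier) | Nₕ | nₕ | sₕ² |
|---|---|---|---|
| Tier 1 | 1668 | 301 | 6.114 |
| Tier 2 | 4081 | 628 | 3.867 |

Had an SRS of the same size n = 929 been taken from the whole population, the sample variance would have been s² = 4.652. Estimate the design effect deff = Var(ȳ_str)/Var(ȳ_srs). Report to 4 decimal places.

0.9591

Var(ȳ_str) = Σ Wₕ²(1−fₕ)sₕ²/nₕ with Wₕ = Nₕ/5749:
  Tier 1: (1668/5749)²·(1−301/1668)·6.114/301 = 0.001401325
  Tier 2: (4081/5749)²·(1−628/4081)·3.867/628 = 0.0026253855
  → Var(ȳ_str) = 0.0040267105.
Var(ȳ_srs) = (1 − 929/5749)·4.652/929 = 0.0041983508.
deff = 0.0040267105 / 0.0041983508 = 0.9591.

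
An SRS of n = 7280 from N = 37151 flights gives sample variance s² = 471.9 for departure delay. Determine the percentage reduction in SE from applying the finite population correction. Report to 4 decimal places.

f = n/N = 7280/37151 = 0.19595704.
SE_no-fpc = √(s²/n) = 0.25460053; SE_fpc = √((1−f)s²/n) = 0.22829633.
Ratio = √(1−f) = 0.89668443. Reduction = 100·(1 − 0.89668443) = 10.3316%.

10.3316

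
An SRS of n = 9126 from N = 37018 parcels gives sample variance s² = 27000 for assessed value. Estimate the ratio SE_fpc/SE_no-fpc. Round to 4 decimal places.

f = n/N = 9126/37018 = 0.24652872.
SE_no-fpc = √(s²/n) = 1.7200523; SE_fpc = √((1−f)s²/n) = 1.4930522.
Ratio = √(1−f) = 0.86802724.

0.8680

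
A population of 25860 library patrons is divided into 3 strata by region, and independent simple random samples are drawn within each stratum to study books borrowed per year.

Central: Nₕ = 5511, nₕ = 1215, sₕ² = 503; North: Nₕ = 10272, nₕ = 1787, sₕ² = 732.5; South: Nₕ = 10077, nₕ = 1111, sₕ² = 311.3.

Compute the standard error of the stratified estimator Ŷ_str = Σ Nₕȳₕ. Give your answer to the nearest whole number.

8417

Var(Ŷ_str) = Σₕ Nₕ²(1 − fₕ)sₕ²/nₕ.
Central: 5511²·(1 − 1215/5511)·503/1215 = 9.8013611 × 10^6.
North: 10272²·(1 − 1787/10272)·732.5/1787 = 3.5726456 × 10^7.
South: 10077²·(1 − 1111/10077)·311.3/1111 = 2.5315998 × 10^7.
Sum = 7.0843815 × 10^7.
SE = √(7.0843815 × 10^7) = 8417.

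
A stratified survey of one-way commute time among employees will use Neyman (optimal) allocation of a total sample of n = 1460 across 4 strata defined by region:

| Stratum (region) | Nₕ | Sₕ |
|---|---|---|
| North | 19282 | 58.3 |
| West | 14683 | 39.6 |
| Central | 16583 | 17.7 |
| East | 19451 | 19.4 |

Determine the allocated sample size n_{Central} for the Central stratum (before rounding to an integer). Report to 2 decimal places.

180.33

Neyman allocation: nₕ = n·NₕSₕ / Σⱼ NⱼSⱼ.
Σ NⱼSⱼ = 19282·58.3 + 14683·39.6 + 16583·17.7 + 19451·19.4 = 2.3764559 × 10^6.
n_{Central} = 1460·16583·17.7 / (2.3764559 × 10^6) = 180.33.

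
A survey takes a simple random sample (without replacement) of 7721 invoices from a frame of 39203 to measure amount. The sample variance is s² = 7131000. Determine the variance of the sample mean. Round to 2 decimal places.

741.69

Under SRS without replacement, Var(ȳ) = (1 − f)·s²/n with f = n/N = 7721/39203 = 0.19694921.
Var(ȳ) = (1 − 0.19694921)·7131000/7721 = 0.80305079·923.58503 = 741.68568.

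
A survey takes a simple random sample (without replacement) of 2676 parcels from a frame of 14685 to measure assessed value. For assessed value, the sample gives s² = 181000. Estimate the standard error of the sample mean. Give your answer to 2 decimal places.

7.44

Under SRS without replacement, Var(ȳ) = (1 − f)·s²/n with f = n/N = 2676/14685 = 0.18222676.
Var(ȳ) = (1 − 0.18222676)·181000/2676 = 0.81777324·67.638266 = 55.312764.
SE(ȳ) = √(55.312764) = 7.44.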